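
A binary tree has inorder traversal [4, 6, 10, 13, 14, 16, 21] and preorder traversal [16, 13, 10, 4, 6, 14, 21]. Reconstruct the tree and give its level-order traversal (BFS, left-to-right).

Inorder:  [4, 6, 10, 13, 14, 16, 21]
Preorder: [16, 13, 10, 4, 6, 14, 21]
Algorithm: preorder visits root first, so consume preorder in order;
for each root, split the current inorder slice at that value into
left-subtree inorder and right-subtree inorder, then recurse.
Recursive splits:
  root=16; inorder splits into left=[4, 6, 10, 13, 14], right=[21]
  root=13; inorder splits into left=[4, 6, 10], right=[14]
  root=10; inorder splits into left=[4, 6], right=[]
  root=4; inorder splits into left=[], right=[6]
  root=6; inorder splits into left=[], right=[]
  root=14; inorder splits into left=[], right=[]
  root=21; inorder splits into left=[], right=[]
Reconstructed level-order: [16, 13, 21, 10, 14, 4, 6]


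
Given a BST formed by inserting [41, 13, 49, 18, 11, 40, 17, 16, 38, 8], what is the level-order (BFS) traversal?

Tree insertion order: [41, 13, 49, 18, 11, 40, 17, 16, 38, 8]
Tree (level-order array): [41, 13, 49, 11, 18, None, None, 8, None, 17, 40, None, None, 16, None, 38]
BFS from the root, enqueuing left then right child of each popped node:
  queue [41] -> pop 41, enqueue [13, 49], visited so far: [41]
  queue [13, 49] -> pop 13, enqueue [11, 18], visited so far: [41, 13]
  queue [49, 11, 18] -> pop 49, enqueue [none], visited so far: [41, 13, 49]
  queue [11, 18] -> pop 11, enqueue [8], visited so far: [41, 13, 49, 11]
  queue [18, 8] -> pop 18, enqueue [17, 40], visited so far: [41, 13, 49, 11, 18]
  queue [8, 17, 40] -> pop 8, enqueue [none], visited so far: [41, 13, 49, 11, 18, 8]
  queue [17, 40] -> pop 17, enqueue [16], visited so far: [41, 13, 49, 11, 18, 8, 17]
  queue [40, 16] -> pop 40, enqueue [38], visited so far: [41, 13, 49, 11, 18, 8, 17, 40]
  queue [16, 38] -> pop 16, enqueue [none], visited so far: [41, 13, 49, 11, 18, 8, 17, 40, 16]
  queue [38] -> pop 38, enqueue [none], visited so far: [41, 13, 49, 11, 18, 8, 17, 40, 16, 38]
Result: [41, 13, 49, 11, 18, 8, 17, 40, 16, 38]


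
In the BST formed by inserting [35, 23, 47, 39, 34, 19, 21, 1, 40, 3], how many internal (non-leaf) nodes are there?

Tree built from: [35, 23, 47, 39, 34, 19, 21, 1, 40, 3]
Tree (level-order array): [35, 23, 47, 19, 34, 39, None, 1, 21, None, None, None, 40, None, 3]
Rule: An internal node has at least one child.
Per-node child counts:
  node 35: 2 child(ren)
  node 23: 2 child(ren)
  node 19: 2 child(ren)
  node 1: 1 child(ren)
  node 3: 0 child(ren)
  node 21: 0 child(ren)
  node 34: 0 child(ren)
  node 47: 1 child(ren)
  node 39: 1 child(ren)
  node 40: 0 child(ren)
Matching nodes: [35, 23, 19, 1, 47, 39]
Count of internal (non-leaf) nodes: 6


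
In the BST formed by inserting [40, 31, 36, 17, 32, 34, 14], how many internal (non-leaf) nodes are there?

Tree built from: [40, 31, 36, 17, 32, 34, 14]
Tree (level-order array): [40, 31, None, 17, 36, 14, None, 32, None, None, None, None, 34]
Rule: An internal node has at least one child.
Per-node child counts:
  node 40: 1 child(ren)
  node 31: 2 child(ren)
  node 17: 1 child(ren)
  node 14: 0 child(ren)
  node 36: 1 child(ren)
  node 32: 1 child(ren)
  node 34: 0 child(ren)
Matching nodes: [40, 31, 17, 36, 32]
Count of internal (non-leaf) nodes: 5


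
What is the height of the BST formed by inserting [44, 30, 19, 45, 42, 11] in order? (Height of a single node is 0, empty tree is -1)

Insertion order: [44, 30, 19, 45, 42, 11]
Tree (level-order array): [44, 30, 45, 19, 42, None, None, 11]
Compute height bottom-up (empty subtree = -1):
  height(11) = 1 + max(-1, -1) = 0
  height(19) = 1 + max(0, -1) = 1
  height(42) = 1 + max(-1, -1) = 0
  height(30) = 1 + max(1, 0) = 2
  height(45) = 1 + max(-1, -1) = 0
  height(44) = 1 + max(2, 0) = 3
Height = 3


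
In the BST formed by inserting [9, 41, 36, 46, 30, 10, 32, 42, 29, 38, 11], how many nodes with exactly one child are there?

Tree built from: [9, 41, 36, 46, 30, 10, 32, 42, 29, 38, 11]
Tree (level-order array): [9, None, 41, 36, 46, 30, 38, 42, None, 10, 32, None, None, None, None, None, 29, None, None, 11]
Rule: These are nodes with exactly 1 non-null child.
Per-node child counts:
  node 9: 1 child(ren)
  node 41: 2 child(ren)
  node 36: 2 child(ren)
  node 30: 2 child(ren)
  node 10: 1 child(ren)
  node 29: 1 child(ren)
  node 11: 0 child(ren)
  node 32: 0 child(ren)
  node 38: 0 child(ren)
  node 46: 1 child(ren)
  node 42: 0 child(ren)
Matching nodes: [9, 10, 29, 46]
Count of nodes with exactly one child: 4


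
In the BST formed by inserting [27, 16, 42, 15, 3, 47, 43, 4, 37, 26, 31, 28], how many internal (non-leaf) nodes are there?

Tree built from: [27, 16, 42, 15, 3, 47, 43, 4, 37, 26, 31, 28]
Tree (level-order array): [27, 16, 42, 15, 26, 37, 47, 3, None, None, None, 31, None, 43, None, None, 4, 28]
Rule: An internal node has at least one child.
Per-node child counts:
  node 27: 2 child(ren)
  node 16: 2 child(ren)
  node 15: 1 child(ren)
  node 3: 1 child(ren)
  node 4: 0 child(ren)
  node 26: 0 child(ren)
  node 42: 2 child(ren)
  node 37: 1 child(ren)
  node 31: 1 child(ren)
  node 28: 0 child(ren)
  node 47: 1 child(ren)
  node 43: 0 child(ren)
Matching nodes: [27, 16, 15, 3, 42, 37, 31, 47]
Count of internal (non-leaf) nodes: 8


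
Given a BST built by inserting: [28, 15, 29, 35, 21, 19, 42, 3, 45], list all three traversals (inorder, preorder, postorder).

Tree insertion order: [28, 15, 29, 35, 21, 19, 42, 3, 45]
Tree (level-order array): [28, 15, 29, 3, 21, None, 35, None, None, 19, None, None, 42, None, None, None, 45]
Inorder (L, root, R): [3, 15, 19, 21, 28, 29, 35, 42, 45]
Preorder (root, L, R): [28, 15, 3, 21, 19, 29, 35, 42, 45]
Postorder (L, R, root): [3, 19, 21, 15, 45, 42, 35, 29, 28]


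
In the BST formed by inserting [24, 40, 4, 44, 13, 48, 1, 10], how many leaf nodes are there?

Tree built from: [24, 40, 4, 44, 13, 48, 1, 10]
Tree (level-order array): [24, 4, 40, 1, 13, None, 44, None, None, 10, None, None, 48]
Rule: A leaf has 0 children.
Per-node child counts:
  node 24: 2 child(ren)
  node 4: 2 child(ren)
  node 1: 0 child(ren)
  node 13: 1 child(ren)
  node 10: 0 child(ren)
  node 40: 1 child(ren)
  node 44: 1 child(ren)
  node 48: 0 child(ren)
Matching nodes: [1, 10, 48]
Count of leaf nodes: 3


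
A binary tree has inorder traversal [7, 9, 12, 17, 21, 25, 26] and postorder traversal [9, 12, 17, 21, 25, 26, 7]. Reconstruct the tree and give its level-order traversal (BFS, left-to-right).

Inorder:   [7, 9, 12, 17, 21, 25, 26]
Postorder: [9, 12, 17, 21, 25, 26, 7]
Algorithm: postorder visits root last, so walk postorder right-to-left;
each value is the root of the current inorder slice — split it at that
value, recurse on the right subtree first, then the left.
Recursive splits:
  root=7; inorder splits into left=[], right=[9, 12, 17, 21, 25, 26]
  root=26; inorder splits into left=[9, 12, 17, 21, 25], right=[]
  root=25; inorder splits into left=[9, 12, 17, 21], right=[]
  root=21; inorder splits into left=[9, 12, 17], right=[]
  root=17; inorder splits into left=[9, 12], right=[]
  root=12; inorder splits into left=[9], right=[]
  root=9; inorder splits into left=[], right=[]
Reconstructed level-order: [7, 26, 25, 21, 17, 12, 9]


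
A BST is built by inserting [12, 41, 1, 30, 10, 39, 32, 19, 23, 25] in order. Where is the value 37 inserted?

Starting tree (level order): [12, 1, 41, None, 10, 30, None, None, None, 19, 39, None, 23, 32, None, None, 25]
Insertion path: 12 -> 41 -> 30 -> 39 -> 32
Result: insert 37 as right child of 32
Final tree (level order): [12, 1, 41, None, 10, 30, None, None, None, 19, 39, None, 23, 32, None, None, 25, None, 37]


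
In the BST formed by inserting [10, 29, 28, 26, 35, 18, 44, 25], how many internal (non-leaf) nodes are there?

Tree built from: [10, 29, 28, 26, 35, 18, 44, 25]
Tree (level-order array): [10, None, 29, 28, 35, 26, None, None, 44, 18, None, None, None, None, 25]
Rule: An internal node has at least one child.
Per-node child counts:
  node 10: 1 child(ren)
  node 29: 2 child(ren)
  node 28: 1 child(ren)
  node 26: 1 child(ren)
  node 18: 1 child(ren)
  node 25: 0 child(ren)
  node 35: 1 child(ren)
  node 44: 0 child(ren)
Matching nodes: [10, 29, 28, 26, 18, 35]
Count of internal (non-leaf) nodes: 6


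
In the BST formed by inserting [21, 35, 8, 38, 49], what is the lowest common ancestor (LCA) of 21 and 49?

Tree insertion order: [21, 35, 8, 38, 49]
Tree (level-order array): [21, 8, 35, None, None, None, 38, None, 49]
In a BST, the LCA of p=21, q=49 is the first node v on the
root-to-leaf path with p <= v <= q (go left if both < v, right if both > v).
Walk from root:
  at 21: 21 <= 21 <= 49, this is the LCA
LCA = 21


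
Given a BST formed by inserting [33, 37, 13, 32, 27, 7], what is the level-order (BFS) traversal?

Tree insertion order: [33, 37, 13, 32, 27, 7]
Tree (level-order array): [33, 13, 37, 7, 32, None, None, None, None, 27]
BFS from the root, enqueuing left then right child of each popped node:
  queue [33] -> pop 33, enqueue [13, 37], visited so far: [33]
  queue [13, 37] -> pop 13, enqueue [7, 32], visited so far: [33, 13]
  queue [37, 7, 32] -> pop 37, enqueue [none], visited so far: [33, 13, 37]
  queue [7, 32] -> pop 7, enqueue [none], visited so far: [33, 13, 37, 7]
  queue [32] -> pop 32, enqueue [27], visited so far: [33, 13, 37, 7, 32]
  queue [27] -> pop 27, enqueue [none], visited so far: [33, 13, 37, 7, 32, 27]
Result: [33, 13, 37, 7, 32, 27]


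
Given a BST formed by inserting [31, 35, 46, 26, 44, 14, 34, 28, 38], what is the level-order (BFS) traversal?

Tree insertion order: [31, 35, 46, 26, 44, 14, 34, 28, 38]
Tree (level-order array): [31, 26, 35, 14, 28, 34, 46, None, None, None, None, None, None, 44, None, 38]
BFS from the root, enqueuing left then right child of each popped node:
  queue [31] -> pop 31, enqueue [26, 35], visited so far: [31]
  queue [26, 35] -> pop 26, enqueue [14, 28], visited so far: [31, 26]
  queue [35, 14, 28] -> pop 35, enqueue [34, 46], visited so far: [31, 26, 35]
  queue [14, 28, 34, 46] -> pop 14, enqueue [none], visited so far: [31, 26, 35, 14]
  queue [28, 34, 46] -> pop 28, enqueue [none], visited so far: [31, 26, 35, 14, 28]
  queue [34, 46] -> pop 34, enqueue [none], visited so far: [31, 26, 35, 14, 28, 34]
  queue [46] -> pop 46, enqueue [44], visited so far: [31, 26, 35, 14, 28, 34, 46]
  queue [44] -> pop 44, enqueue [38], visited so far: [31, 26, 35, 14, 28, 34, 46, 44]
  queue [38] -> pop 38, enqueue [none], visited so far: [31, 26, 35, 14, 28, 34, 46, 44, 38]
Result: [31, 26, 35, 14, 28, 34, 46, 44, 38]


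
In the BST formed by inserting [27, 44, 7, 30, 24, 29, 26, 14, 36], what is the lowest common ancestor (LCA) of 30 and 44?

Tree insertion order: [27, 44, 7, 30, 24, 29, 26, 14, 36]
Tree (level-order array): [27, 7, 44, None, 24, 30, None, 14, 26, 29, 36]
In a BST, the LCA of p=30, q=44 is the first node v on the
root-to-leaf path with p <= v <= q (go left if both < v, right if both > v).
Walk from root:
  at 27: both 30 and 44 > 27, go right
  at 44: 30 <= 44 <= 44, this is the LCA
LCA = 44


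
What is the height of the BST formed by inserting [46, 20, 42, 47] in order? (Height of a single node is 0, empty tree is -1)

Insertion order: [46, 20, 42, 47]
Tree (level-order array): [46, 20, 47, None, 42]
Compute height bottom-up (empty subtree = -1):
  height(42) = 1 + max(-1, -1) = 0
  height(20) = 1 + max(-1, 0) = 1
  height(47) = 1 + max(-1, -1) = 0
  height(46) = 1 + max(1, 0) = 2
Height = 2


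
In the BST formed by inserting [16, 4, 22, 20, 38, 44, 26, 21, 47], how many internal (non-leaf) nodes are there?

Tree built from: [16, 4, 22, 20, 38, 44, 26, 21, 47]
Tree (level-order array): [16, 4, 22, None, None, 20, 38, None, 21, 26, 44, None, None, None, None, None, 47]
Rule: An internal node has at least one child.
Per-node child counts:
  node 16: 2 child(ren)
  node 4: 0 child(ren)
  node 22: 2 child(ren)
  node 20: 1 child(ren)
  node 21: 0 child(ren)
  node 38: 2 child(ren)
  node 26: 0 child(ren)
  node 44: 1 child(ren)
  node 47: 0 child(ren)
Matching nodes: [16, 22, 20, 38, 44]
Count of internal (non-leaf) nodes: 5


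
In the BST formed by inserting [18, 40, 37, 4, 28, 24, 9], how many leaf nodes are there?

Tree built from: [18, 40, 37, 4, 28, 24, 9]
Tree (level-order array): [18, 4, 40, None, 9, 37, None, None, None, 28, None, 24]
Rule: A leaf has 0 children.
Per-node child counts:
  node 18: 2 child(ren)
  node 4: 1 child(ren)
  node 9: 0 child(ren)
  node 40: 1 child(ren)
  node 37: 1 child(ren)
  node 28: 1 child(ren)
  node 24: 0 child(ren)
Matching nodes: [9, 24]
Count of leaf nodes: 2


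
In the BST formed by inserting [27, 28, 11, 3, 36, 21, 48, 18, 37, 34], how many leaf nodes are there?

Tree built from: [27, 28, 11, 3, 36, 21, 48, 18, 37, 34]
Tree (level-order array): [27, 11, 28, 3, 21, None, 36, None, None, 18, None, 34, 48, None, None, None, None, 37]
Rule: A leaf has 0 children.
Per-node child counts:
  node 27: 2 child(ren)
  node 11: 2 child(ren)
  node 3: 0 child(ren)
  node 21: 1 child(ren)
  node 18: 0 child(ren)
  node 28: 1 child(ren)
  node 36: 2 child(ren)
  node 34: 0 child(ren)
  node 48: 1 child(ren)
  node 37: 0 child(ren)
Matching nodes: [3, 18, 34, 37]
Count of leaf nodes: 4


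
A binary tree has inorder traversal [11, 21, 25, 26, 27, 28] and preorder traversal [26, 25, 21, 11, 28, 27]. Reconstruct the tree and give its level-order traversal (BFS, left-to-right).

Inorder:  [11, 21, 25, 26, 27, 28]
Preorder: [26, 25, 21, 11, 28, 27]
Algorithm: preorder visits root first, so consume preorder in order;
for each root, split the current inorder slice at that value into
left-subtree inorder and right-subtree inorder, then recurse.
Recursive splits:
  root=26; inorder splits into left=[11, 21, 25], right=[27, 28]
  root=25; inorder splits into left=[11, 21], right=[]
  root=21; inorder splits into left=[11], right=[]
  root=11; inorder splits into left=[], right=[]
  root=28; inorder splits into left=[27], right=[]
  root=27; inorder splits into left=[], right=[]
Reconstructed level-order: [26, 25, 28, 21, 27, 11]


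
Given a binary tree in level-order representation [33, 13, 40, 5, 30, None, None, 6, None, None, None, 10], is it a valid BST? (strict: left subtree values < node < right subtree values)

Level-order array: [33, 13, 40, 5, 30, None, None, 6, None, None, None, 10]
Validate using subtree bounds (lo, hi): at each node, require lo < value < hi,
then recurse left with hi=value and right with lo=value.
Preorder trace (stopping at first violation):
  at node 33 with bounds (-inf, +inf): OK
  at node 13 with bounds (-inf, 33): OK
  at node 5 with bounds (-inf, 13): OK
  at node 6 with bounds (-inf, 5): VIOLATION
Node 6 violates its bound: not (-inf < 6 < 5).
Result: Not a valid BST


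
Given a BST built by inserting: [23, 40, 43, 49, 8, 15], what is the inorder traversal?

Tree insertion order: [23, 40, 43, 49, 8, 15]
Tree (level-order array): [23, 8, 40, None, 15, None, 43, None, None, None, 49]
Inorder traversal: [8, 15, 23, 40, 43, 49]


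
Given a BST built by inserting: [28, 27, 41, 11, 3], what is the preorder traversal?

Tree insertion order: [28, 27, 41, 11, 3]
Tree (level-order array): [28, 27, 41, 11, None, None, None, 3]
Preorder traversal: [28, 27, 11, 3, 41]


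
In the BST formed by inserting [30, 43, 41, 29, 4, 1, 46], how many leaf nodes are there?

Tree built from: [30, 43, 41, 29, 4, 1, 46]
Tree (level-order array): [30, 29, 43, 4, None, 41, 46, 1]
Rule: A leaf has 0 children.
Per-node child counts:
  node 30: 2 child(ren)
  node 29: 1 child(ren)
  node 4: 1 child(ren)
  node 1: 0 child(ren)
  node 43: 2 child(ren)
  node 41: 0 child(ren)
  node 46: 0 child(ren)
Matching nodes: [1, 41, 46]
Count of leaf nodes: 3


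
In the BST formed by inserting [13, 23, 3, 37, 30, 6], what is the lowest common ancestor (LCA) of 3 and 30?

Tree insertion order: [13, 23, 3, 37, 30, 6]
Tree (level-order array): [13, 3, 23, None, 6, None, 37, None, None, 30]
In a BST, the LCA of p=3, q=30 is the first node v on the
root-to-leaf path with p <= v <= q (go left if both < v, right if both > v).
Walk from root:
  at 13: 3 <= 13 <= 30, this is the LCA
LCA = 13


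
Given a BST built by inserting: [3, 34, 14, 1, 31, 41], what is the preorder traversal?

Tree insertion order: [3, 34, 14, 1, 31, 41]
Tree (level-order array): [3, 1, 34, None, None, 14, 41, None, 31]
Preorder traversal: [3, 1, 34, 14, 31, 41]


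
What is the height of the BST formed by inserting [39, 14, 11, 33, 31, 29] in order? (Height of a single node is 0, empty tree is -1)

Insertion order: [39, 14, 11, 33, 31, 29]
Tree (level-order array): [39, 14, None, 11, 33, None, None, 31, None, 29]
Compute height bottom-up (empty subtree = -1):
  height(11) = 1 + max(-1, -1) = 0
  height(29) = 1 + max(-1, -1) = 0
  height(31) = 1 + max(0, -1) = 1
  height(33) = 1 + max(1, -1) = 2
  height(14) = 1 + max(0, 2) = 3
  height(39) = 1 + max(3, -1) = 4
Height = 4


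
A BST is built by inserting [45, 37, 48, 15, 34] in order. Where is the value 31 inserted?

Starting tree (level order): [45, 37, 48, 15, None, None, None, None, 34]
Insertion path: 45 -> 37 -> 15 -> 34
Result: insert 31 as left child of 34
Final tree (level order): [45, 37, 48, 15, None, None, None, None, 34, 31]


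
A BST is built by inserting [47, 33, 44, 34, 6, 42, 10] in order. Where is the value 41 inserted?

Starting tree (level order): [47, 33, None, 6, 44, None, 10, 34, None, None, None, None, 42]
Insertion path: 47 -> 33 -> 44 -> 34 -> 42
Result: insert 41 as left child of 42
Final tree (level order): [47, 33, None, 6, 44, None, 10, 34, None, None, None, None, 42, 41]


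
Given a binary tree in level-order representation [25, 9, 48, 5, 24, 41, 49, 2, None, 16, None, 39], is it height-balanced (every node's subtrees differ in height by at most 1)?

Tree (level-order array): [25, 9, 48, 5, 24, 41, 49, 2, None, 16, None, 39]
Definition: a tree is height-balanced if, at every node, |h(left) - h(right)| <= 1 (empty subtree has height -1).
Bottom-up per-node check:
  node 2: h_left=-1, h_right=-1, diff=0 [OK], height=0
  node 5: h_left=0, h_right=-1, diff=1 [OK], height=1
  node 16: h_left=-1, h_right=-1, diff=0 [OK], height=0
  node 24: h_left=0, h_right=-1, diff=1 [OK], height=1
  node 9: h_left=1, h_right=1, diff=0 [OK], height=2
  node 39: h_left=-1, h_right=-1, diff=0 [OK], height=0
  node 41: h_left=0, h_right=-1, diff=1 [OK], height=1
  node 49: h_left=-1, h_right=-1, diff=0 [OK], height=0
  node 48: h_left=1, h_right=0, diff=1 [OK], height=2
  node 25: h_left=2, h_right=2, diff=0 [OK], height=3
All nodes satisfy the balance condition.
Result: Balanced


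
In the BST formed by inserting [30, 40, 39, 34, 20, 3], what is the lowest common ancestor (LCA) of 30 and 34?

Tree insertion order: [30, 40, 39, 34, 20, 3]
Tree (level-order array): [30, 20, 40, 3, None, 39, None, None, None, 34]
In a BST, the LCA of p=30, q=34 is the first node v on the
root-to-leaf path with p <= v <= q (go left if both < v, right if both > v).
Walk from root:
  at 30: 30 <= 30 <= 34, this is the LCA
LCA = 30


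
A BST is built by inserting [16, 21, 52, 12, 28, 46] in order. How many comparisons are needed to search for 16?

Search path for 16: 16
Found: True
Comparisons: 1


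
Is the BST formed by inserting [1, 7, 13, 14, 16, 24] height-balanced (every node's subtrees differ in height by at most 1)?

Tree (level-order array): [1, None, 7, None, 13, None, 14, None, 16, None, 24]
Definition: a tree is height-balanced if, at every node, |h(left) - h(right)| <= 1 (empty subtree has height -1).
Bottom-up per-node check:
  node 24: h_left=-1, h_right=-1, diff=0 [OK], height=0
  node 16: h_left=-1, h_right=0, diff=1 [OK], height=1
  node 14: h_left=-1, h_right=1, diff=2 [FAIL (|-1-1|=2 > 1)], height=2
  node 13: h_left=-1, h_right=2, diff=3 [FAIL (|-1-2|=3 > 1)], height=3
  node 7: h_left=-1, h_right=3, diff=4 [FAIL (|-1-3|=4 > 1)], height=4
  node 1: h_left=-1, h_right=4, diff=5 [FAIL (|-1-4|=5 > 1)], height=5
Node 14 violates the condition: |-1 - 1| = 2 > 1.
Result: Not balanced


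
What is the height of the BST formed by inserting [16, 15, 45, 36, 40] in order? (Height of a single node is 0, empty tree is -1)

Insertion order: [16, 15, 45, 36, 40]
Tree (level-order array): [16, 15, 45, None, None, 36, None, None, 40]
Compute height bottom-up (empty subtree = -1):
  height(15) = 1 + max(-1, -1) = 0
  height(40) = 1 + max(-1, -1) = 0
  height(36) = 1 + max(-1, 0) = 1
  height(45) = 1 + max(1, -1) = 2
  height(16) = 1 + max(0, 2) = 3
Height = 3


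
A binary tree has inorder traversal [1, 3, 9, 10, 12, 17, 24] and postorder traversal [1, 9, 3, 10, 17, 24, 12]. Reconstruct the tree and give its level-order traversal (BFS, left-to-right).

Inorder:   [1, 3, 9, 10, 12, 17, 24]
Postorder: [1, 9, 3, 10, 17, 24, 12]
Algorithm: postorder visits root last, so walk postorder right-to-left;
each value is the root of the current inorder slice — split it at that
value, recurse on the right subtree first, then the left.
Recursive splits:
  root=12; inorder splits into left=[1, 3, 9, 10], right=[17, 24]
  root=24; inorder splits into left=[17], right=[]
  root=17; inorder splits into left=[], right=[]
  root=10; inorder splits into left=[1, 3, 9], right=[]
  root=3; inorder splits into left=[1], right=[9]
  root=9; inorder splits into left=[], right=[]
  root=1; inorder splits into left=[], right=[]
Reconstructed level-order: [12, 10, 24, 3, 17, 1, 9]


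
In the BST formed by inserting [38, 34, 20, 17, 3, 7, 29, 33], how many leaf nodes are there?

Tree built from: [38, 34, 20, 17, 3, 7, 29, 33]
Tree (level-order array): [38, 34, None, 20, None, 17, 29, 3, None, None, 33, None, 7]
Rule: A leaf has 0 children.
Per-node child counts:
  node 38: 1 child(ren)
  node 34: 1 child(ren)
  node 20: 2 child(ren)
  node 17: 1 child(ren)
  node 3: 1 child(ren)
  node 7: 0 child(ren)
  node 29: 1 child(ren)
  node 33: 0 child(ren)
Matching nodes: [7, 33]
Count of leaf nodes: 2


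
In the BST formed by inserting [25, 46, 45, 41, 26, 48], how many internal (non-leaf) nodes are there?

Tree built from: [25, 46, 45, 41, 26, 48]
Tree (level-order array): [25, None, 46, 45, 48, 41, None, None, None, 26]
Rule: An internal node has at least one child.
Per-node child counts:
  node 25: 1 child(ren)
  node 46: 2 child(ren)
  node 45: 1 child(ren)
  node 41: 1 child(ren)
  node 26: 0 child(ren)
  node 48: 0 child(ren)
Matching nodes: [25, 46, 45, 41]
Count of internal (non-leaf) nodes: 4


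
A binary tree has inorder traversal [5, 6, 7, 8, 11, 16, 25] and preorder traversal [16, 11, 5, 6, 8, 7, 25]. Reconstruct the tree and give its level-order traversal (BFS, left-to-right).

Inorder:  [5, 6, 7, 8, 11, 16, 25]
Preorder: [16, 11, 5, 6, 8, 7, 25]
Algorithm: preorder visits root first, so consume preorder in order;
for each root, split the current inorder slice at that value into
left-subtree inorder and right-subtree inorder, then recurse.
Recursive splits:
  root=16; inorder splits into left=[5, 6, 7, 8, 11], right=[25]
  root=11; inorder splits into left=[5, 6, 7, 8], right=[]
  root=5; inorder splits into left=[], right=[6, 7, 8]
  root=6; inorder splits into left=[], right=[7, 8]
  root=8; inorder splits into left=[7], right=[]
  root=7; inorder splits into left=[], right=[]
  root=25; inorder splits into left=[], right=[]
Reconstructed level-order: [16, 11, 25, 5, 6, 8, 7]


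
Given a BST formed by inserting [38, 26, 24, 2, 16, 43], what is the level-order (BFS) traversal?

Tree insertion order: [38, 26, 24, 2, 16, 43]
Tree (level-order array): [38, 26, 43, 24, None, None, None, 2, None, None, 16]
BFS from the root, enqueuing left then right child of each popped node:
  queue [38] -> pop 38, enqueue [26, 43], visited so far: [38]
  queue [26, 43] -> pop 26, enqueue [24], visited so far: [38, 26]
  queue [43, 24] -> pop 43, enqueue [none], visited so far: [38, 26, 43]
  queue [24] -> pop 24, enqueue [2], visited so far: [38, 26, 43, 24]
  queue [2] -> pop 2, enqueue [16], visited so far: [38, 26, 43, 24, 2]
  queue [16] -> pop 16, enqueue [none], visited so far: [38, 26, 43, 24, 2, 16]
Result: [38, 26, 43, 24, 2, 16]


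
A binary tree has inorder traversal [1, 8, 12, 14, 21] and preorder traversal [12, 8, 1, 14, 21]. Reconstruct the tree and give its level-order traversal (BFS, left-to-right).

Inorder:  [1, 8, 12, 14, 21]
Preorder: [12, 8, 1, 14, 21]
Algorithm: preorder visits root first, so consume preorder in order;
for each root, split the current inorder slice at that value into
left-subtree inorder and right-subtree inorder, then recurse.
Recursive splits:
  root=12; inorder splits into left=[1, 8], right=[14, 21]
  root=8; inorder splits into left=[1], right=[]
  root=1; inorder splits into left=[], right=[]
  root=14; inorder splits into left=[], right=[21]
  root=21; inorder splits into left=[], right=[]
Reconstructed level-order: [12, 8, 14, 1, 21]


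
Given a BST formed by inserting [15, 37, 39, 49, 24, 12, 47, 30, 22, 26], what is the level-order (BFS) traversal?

Tree insertion order: [15, 37, 39, 49, 24, 12, 47, 30, 22, 26]
Tree (level-order array): [15, 12, 37, None, None, 24, 39, 22, 30, None, 49, None, None, 26, None, 47]
BFS from the root, enqueuing left then right child of each popped node:
  queue [15] -> pop 15, enqueue [12, 37], visited so far: [15]
  queue [12, 37] -> pop 12, enqueue [none], visited so far: [15, 12]
  queue [37] -> pop 37, enqueue [24, 39], visited so far: [15, 12, 37]
  queue [24, 39] -> pop 24, enqueue [22, 30], visited so far: [15, 12, 37, 24]
  queue [39, 22, 30] -> pop 39, enqueue [49], visited so far: [15, 12, 37, 24, 39]
  queue [22, 30, 49] -> pop 22, enqueue [none], visited so far: [15, 12, 37, 24, 39, 22]
  queue [30, 49] -> pop 30, enqueue [26], visited so far: [15, 12, 37, 24, 39, 22, 30]
  queue [49, 26] -> pop 49, enqueue [47], visited so far: [15, 12, 37, 24, 39, 22, 30, 49]
  queue [26, 47] -> pop 26, enqueue [none], visited so far: [15, 12, 37, 24, 39, 22, 30, 49, 26]
  queue [47] -> pop 47, enqueue [none], visited so far: [15, 12, 37, 24, 39, 22, 30, 49, 26, 47]
Result: [15, 12, 37, 24, 39, 22, 30, 49, 26, 47]


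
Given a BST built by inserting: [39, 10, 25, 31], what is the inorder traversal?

Tree insertion order: [39, 10, 25, 31]
Tree (level-order array): [39, 10, None, None, 25, None, 31]
Inorder traversal: [10, 25, 31, 39]


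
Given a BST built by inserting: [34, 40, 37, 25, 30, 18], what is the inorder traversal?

Tree insertion order: [34, 40, 37, 25, 30, 18]
Tree (level-order array): [34, 25, 40, 18, 30, 37]
Inorder traversal: [18, 25, 30, 34, 37, 40]


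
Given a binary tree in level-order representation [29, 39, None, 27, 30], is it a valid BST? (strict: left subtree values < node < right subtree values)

Level-order array: [29, 39, None, 27, 30]
Validate using subtree bounds (lo, hi): at each node, require lo < value < hi,
then recurse left with hi=value and right with lo=value.
Preorder trace (stopping at first violation):
  at node 29 with bounds (-inf, +inf): OK
  at node 39 with bounds (-inf, 29): VIOLATION
Node 39 violates its bound: not (-inf < 39 < 29).
Result: Not a valid BST


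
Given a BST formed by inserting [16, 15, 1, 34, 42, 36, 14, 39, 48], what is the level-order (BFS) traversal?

Tree insertion order: [16, 15, 1, 34, 42, 36, 14, 39, 48]
Tree (level-order array): [16, 15, 34, 1, None, None, 42, None, 14, 36, 48, None, None, None, 39]
BFS from the root, enqueuing left then right child of each popped node:
  queue [16] -> pop 16, enqueue [15, 34], visited so far: [16]
  queue [15, 34] -> pop 15, enqueue [1], visited so far: [16, 15]
  queue [34, 1] -> pop 34, enqueue [42], visited so far: [16, 15, 34]
  queue [1, 42] -> pop 1, enqueue [14], visited so far: [16, 15, 34, 1]
  queue [42, 14] -> pop 42, enqueue [36, 48], visited so far: [16, 15, 34, 1, 42]
  queue [14, 36, 48] -> pop 14, enqueue [none], visited so far: [16, 15, 34, 1, 42, 14]
  queue [36, 48] -> pop 36, enqueue [39], visited so far: [16, 15, 34, 1, 42, 14, 36]
  queue [48, 39] -> pop 48, enqueue [none], visited so far: [16, 15, 34, 1, 42, 14, 36, 48]
  queue [39] -> pop 39, enqueue [none], visited so far: [16, 15, 34, 1, 42, 14, 36, 48, 39]
Result: [16, 15, 34, 1, 42, 14, 36, 48, 39]


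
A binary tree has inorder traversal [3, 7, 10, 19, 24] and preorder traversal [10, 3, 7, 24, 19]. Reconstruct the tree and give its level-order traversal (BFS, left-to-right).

Inorder:  [3, 7, 10, 19, 24]
Preorder: [10, 3, 7, 24, 19]
Algorithm: preorder visits root first, so consume preorder in order;
for each root, split the current inorder slice at that value into
left-subtree inorder and right-subtree inorder, then recurse.
Recursive splits:
  root=10; inorder splits into left=[3, 7], right=[19, 24]
  root=3; inorder splits into left=[], right=[7]
  root=7; inorder splits into left=[], right=[]
  root=24; inorder splits into left=[19], right=[]
  root=19; inorder splits into left=[], right=[]
Reconstructed level-order: [10, 3, 24, 7, 19]


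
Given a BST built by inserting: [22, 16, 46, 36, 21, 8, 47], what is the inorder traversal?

Tree insertion order: [22, 16, 46, 36, 21, 8, 47]
Tree (level-order array): [22, 16, 46, 8, 21, 36, 47]
Inorder traversal: [8, 16, 21, 22, 36, 46, 47]


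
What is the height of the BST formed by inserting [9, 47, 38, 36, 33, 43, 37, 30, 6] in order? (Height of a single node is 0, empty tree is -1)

Insertion order: [9, 47, 38, 36, 33, 43, 37, 30, 6]
Tree (level-order array): [9, 6, 47, None, None, 38, None, 36, 43, 33, 37, None, None, 30]
Compute height bottom-up (empty subtree = -1):
  height(6) = 1 + max(-1, -1) = 0
  height(30) = 1 + max(-1, -1) = 0
  height(33) = 1 + max(0, -1) = 1
  height(37) = 1 + max(-1, -1) = 0
  height(36) = 1 + max(1, 0) = 2
  height(43) = 1 + max(-1, -1) = 0
  height(38) = 1 + max(2, 0) = 3
  height(47) = 1 + max(3, -1) = 4
  height(9) = 1 + max(0, 4) = 5
Height = 5


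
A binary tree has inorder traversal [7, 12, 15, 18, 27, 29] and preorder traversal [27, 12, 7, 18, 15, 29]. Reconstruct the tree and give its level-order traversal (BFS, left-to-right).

Inorder:  [7, 12, 15, 18, 27, 29]
Preorder: [27, 12, 7, 18, 15, 29]
Algorithm: preorder visits root first, so consume preorder in order;
for each root, split the current inorder slice at that value into
left-subtree inorder and right-subtree inorder, then recurse.
Recursive splits:
  root=27; inorder splits into left=[7, 12, 15, 18], right=[29]
  root=12; inorder splits into left=[7], right=[15, 18]
  root=7; inorder splits into left=[], right=[]
  root=18; inorder splits into left=[15], right=[]
  root=15; inorder splits into left=[], right=[]
  root=29; inorder splits into left=[], right=[]
Reconstructed level-order: [27, 12, 29, 7, 18, 15]


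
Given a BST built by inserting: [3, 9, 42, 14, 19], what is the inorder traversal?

Tree insertion order: [3, 9, 42, 14, 19]
Tree (level-order array): [3, None, 9, None, 42, 14, None, None, 19]
Inorder traversal: [3, 9, 14, 19, 42]


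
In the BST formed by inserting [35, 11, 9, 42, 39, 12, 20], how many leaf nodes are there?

Tree built from: [35, 11, 9, 42, 39, 12, 20]
Tree (level-order array): [35, 11, 42, 9, 12, 39, None, None, None, None, 20]
Rule: A leaf has 0 children.
Per-node child counts:
  node 35: 2 child(ren)
  node 11: 2 child(ren)
  node 9: 0 child(ren)
  node 12: 1 child(ren)
  node 20: 0 child(ren)
  node 42: 1 child(ren)
  node 39: 0 child(ren)
Matching nodes: [9, 20, 39]
Count of leaf nodes: 3


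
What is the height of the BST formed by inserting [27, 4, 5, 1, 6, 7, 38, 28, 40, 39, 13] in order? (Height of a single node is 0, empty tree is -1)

Insertion order: [27, 4, 5, 1, 6, 7, 38, 28, 40, 39, 13]
Tree (level-order array): [27, 4, 38, 1, 5, 28, 40, None, None, None, 6, None, None, 39, None, None, 7, None, None, None, 13]
Compute height bottom-up (empty subtree = -1):
  height(1) = 1 + max(-1, -1) = 0
  height(13) = 1 + max(-1, -1) = 0
  height(7) = 1 + max(-1, 0) = 1
  height(6) = 1 + max(-1, 1) = 2
  height(5) = 1 + max(-1, 2) = 3
  height(4) = 1 + max(0, 3) = 4
  height(28) = 1 + max(-1, -1) = 0
  height(39) = 1 + max(-1, -1) = 0
  height(40) = 1 + max(0, -1) = 1
  height(38) = 1 + max(0, 1) = 2
  height(27) = 1 + max(4, 2) = 5
Height = 5


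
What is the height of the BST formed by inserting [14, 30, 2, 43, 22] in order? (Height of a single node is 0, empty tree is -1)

Insertion order: [14, 30, 2, 43, 22]
Tree (level-order array): [14, 2, 30, None, None, 22, 43]
Compute height bottom-up (empty subtree = -1):
  height(2) = 1 + max(-1, -1) = 0
  height(22) = 1 + max(-1, -1) = 0
  height(43) = 1 + max(-1, -1) = 0
  height(30) = 1 + max(0, 0) = 1
  height(14) = 1 + max(0, 1) = 2
Height = 2


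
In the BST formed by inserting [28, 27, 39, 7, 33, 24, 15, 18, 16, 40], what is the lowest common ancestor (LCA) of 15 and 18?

Tree insertion order: [28, 27, 39, 7, 33, 24, 15, 18, 16, 40]
Tree (level-order array): [28, 27, 39, 7, None, 33, 40, None, 24, None, None, None, None, 15, None, None, 18, 16]
In a BST, the LCA of p=15, q=18 is the first node v on the
root-to-leaf path with p <= v <= q (go left if both < v, right if both > v).
Walk from root:
  at 28: both 15 and 18 < 28, go left
  at 27: both 15 and 18 < 27, go left
  at 7: both 15 and 18 > 7, go right
  at 24: both 15 and 18 < 24, go left
  at 15: 15 <= 15 <= 18, this is the LCA
LCA = 15


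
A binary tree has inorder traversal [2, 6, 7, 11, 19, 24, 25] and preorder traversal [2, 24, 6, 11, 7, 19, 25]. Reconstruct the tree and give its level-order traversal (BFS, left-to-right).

Inorder:  [2, 6, 7, 11, 19, 24, 25]
Preorder: [2, 24, 6, 11, 7, 19, 25]
Algorithm: preorder visits root first, so consume preorder in order;
for each root, split the current inorder slice at that value into
left-subtree inorder and right-subtree inorder, then recurse.
Recursive splits:
  root=2; inorder splits into left=[], right=[6, 7, 11, 19, 24, 25]
  root=24; inorder splits into left=[6, 7, 11, 19], right=[25]
  root=6; inorder splits into left=[], right=[7, 11, 19]
  root=11; inorder splits into left=[7], right=[19]
  root=7; inorder splits into left=[], right=[]
  root=19; inorder splits into left=[], right=[]
  root=25; inorder splits into left=[], right=[]
Reconstructed level-order: [2, 24, 6, 25, 11, 7, 19]


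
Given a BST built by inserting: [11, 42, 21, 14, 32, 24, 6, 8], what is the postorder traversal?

Tree insertion order: [11, 42, 21, 14, 32, 24, 6, 8]
Tree (level-order array): [11, 6, 42, None, 8, 21, None, None, None, 14, 32, None, None, 24]
Postorder traversal: [8, 6, 14, 24, 32, 21, 42, 11]


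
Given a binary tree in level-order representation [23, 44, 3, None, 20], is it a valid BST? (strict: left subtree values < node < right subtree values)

Level-order array: [23, 44, 3, None, 20]
Validate using subtree bounds (lo, hi): at each node, require lo < value < hi,
then recurse left with hi=value and right with lo=value.
Preorder trace (stopping at first violation):
  at node 23 with bounds (-inf, +inf): OK
  at node 44 with bounds (-inf, 23): VIOLATION
Node 44 violates its bound: not (-inf < 44 < 23).
Result: Not a valid BST


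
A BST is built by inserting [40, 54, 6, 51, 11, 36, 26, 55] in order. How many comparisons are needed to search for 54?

Search path for 54: 40 -> 54
Found: True
Comparisons: 2


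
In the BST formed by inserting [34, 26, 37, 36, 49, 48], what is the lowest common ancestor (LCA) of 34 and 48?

Tree insertion order: [34, 26, 37, 36, 49, 48]
Tree (level-order array): [34, 26, 37, None, None, 36, 49, None, None, 48]
In a BST, the LCA of p=34, q=48 is the first node v on the
root-to-leaf path with p <= v <= q (go left if both < v, right if both > v).
Walk from root:
  at 34: 34 <= 34 <= 48, this is the LCA
LCA = 34


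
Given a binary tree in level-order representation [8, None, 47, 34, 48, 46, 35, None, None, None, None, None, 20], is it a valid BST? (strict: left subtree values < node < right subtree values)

Level-order array: [8, None, 47, 34, 48, 46, 35, None, None, None, None, None, 20]
Validate using subtree bounds (lo, hi): at each node, require lo < value < hi,
then recurse left with hi=value and right with lo=value.
Preorder trace (stopping at first violation):
  at node 8 with bounds (-inf, +inf): OK
  at node 47 with bounds (8, +inf): OK
  at node 34 with bounds (8, 47): OK
  at node 46 with bounds (8, 34): VIOLATION
Node 46 violates its bound: not (8 < 46 < 34).
Result: Not a valid BST


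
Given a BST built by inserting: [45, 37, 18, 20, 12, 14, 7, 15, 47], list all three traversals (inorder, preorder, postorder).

Tree insertion order: [45, 37, 18, 20, 12, 14, 7, 15, 47]
Tree (level-order array): [45, 37, 47, 18, None, None, None, 12, 20, 7, 14, None, None, None, None, None, 15]
Inorder (L, root, R): [7, 12, 14, 15, 18, 20, 37, 45, 47]
Preorder (root, L, R): [45, 37, 18, 12, 7, 14, 15, 20, 47]
Postorder (L, R, root): [7, 15, 14, 12, 20, 18, 37, 47, 45]


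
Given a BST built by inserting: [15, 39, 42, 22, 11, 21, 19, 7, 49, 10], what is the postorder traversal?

Tree insertion order: [15, 39, 42, 22, 11, 21, 19, 7, 49, 10]
Tree (level-order array): [15, 11, 39, 7, None, 22, 42, None, 10, 21, None, None, 49, None, None, 19]
Postorder traversal: [10, 7, 11, 19, 21, 22, 49, 42, 39, 15]


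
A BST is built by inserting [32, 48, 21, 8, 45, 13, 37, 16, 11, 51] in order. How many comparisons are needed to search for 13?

Search path for 13: 32 -> 21 -> 8 -> 13
Found: True
Comparisons: 4


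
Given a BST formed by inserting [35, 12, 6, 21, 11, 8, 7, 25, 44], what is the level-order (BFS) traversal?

Tree insertion order: [35, 12, 6, 21, 11, 8, 7, 25, 44]
Tree (level-order array): [35, 12, 44, 6, 21, None, None, None, 11, None, 25, 8, None, None, None, 7]
BFS from the root, enqueuing left then right child of each popped node:
  queue [35] -> pop 35, enqueue [12, 44], visited so far: [35]
  queue [12, 44] -> pop 12, enqueue [6, 21], visited so far: [35, 12]
  queue [44, 6, 21] -> pop 44, enqueue [none], visited so far: [35, 12, 44]
  queue [6, 21] -> pop 6, enqueue [11], visited so far: [35, 12, 44, 6]
  queue [21, 11] -> pop 21, enqueue [25], visited so far: [35, 12, 44, 6, 21]
  queue [11, 25] -> pop 11, enqueue [8], visited so far: [35, 12, 44, 6, 21, 11]
  queue [25, 8] -> pop 25, enqueue [none], visited so far: [35, 12, 44, 6, 21, 11, 25]
  queue [8] -> pop 8, enqueue [7], visited so far: [35, 12, 44, 6, 21, 11, 25, 8]
  queue [7] -> pop 7, enqueue [none], visited so far: [35, 12, 44, 6, 21, 11, 25, 8, 7]
Result: [35, 12, 44, 6, 21, 11, 25, 8, 7]


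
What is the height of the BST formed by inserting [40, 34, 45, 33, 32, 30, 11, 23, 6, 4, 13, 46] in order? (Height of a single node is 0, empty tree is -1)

Insertion order: [40, 34, 45, 33, 32, 30, 11, 23, 6, 4, 13, 46]
Tree (level-order array): [40, 34, 45, 33, None, None, 46, 32, None, None, None, 30, None, 11, None, 6, 23, 4, None, 13]
Compute height bottom-up (empty subtree = -1):
  height(4) = 1 + max(-1, -1) = 0
  height(6) = 1 + max(0, -1) = 1
  height(13) = 1 + max(-1, -1) = 0
  height(23) = 1 + max(0, -1) = 1
  height(11) = 1 + max(1, 1) = 2
  height(30) = 1 + max(2, -1) = 3
  height(32) = 1 + max(3, -1) = 4
  height(33) = 1 + max(4, -1) = 5
  height(34) = 1 + max(5, -1) = 6
  height(46) = 1 + max(-1, -1) = 0
  height(45) = 1 + max(-1, 0) = 1
  height(40) = 1 + max(6, 1) = 7
Height = 7


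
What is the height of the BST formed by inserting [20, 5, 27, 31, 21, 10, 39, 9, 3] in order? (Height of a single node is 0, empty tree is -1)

Insertion order: [20, 5, 27, 31, 21, 10, 39, 9, 3]
Tree (level-order array): [20, 5, 27, 3, 10, 21, 31, None, None, 9, None, None, None, None, 39]
Compute height bottom-up (empty subtree = -1):
  height(3) = 1 + max(-1, -1) = 0
  height(9) = 1 + max(-1, -1) = 0
  height(10) = 1 + max(0, -1) = 1
  height(5) = 1 + max(0, 1) = 2
  height(21) = 1 + max(-1, -1) = 0
  height(39) = 1 + max(-1, -1) = 0
  height(31) = 1 + max(-1, 0) = 1
  height(27) = 1 + max(0, 1) = 2
  height(20) = 1 + max(2, 2) = 3
Height = 3
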